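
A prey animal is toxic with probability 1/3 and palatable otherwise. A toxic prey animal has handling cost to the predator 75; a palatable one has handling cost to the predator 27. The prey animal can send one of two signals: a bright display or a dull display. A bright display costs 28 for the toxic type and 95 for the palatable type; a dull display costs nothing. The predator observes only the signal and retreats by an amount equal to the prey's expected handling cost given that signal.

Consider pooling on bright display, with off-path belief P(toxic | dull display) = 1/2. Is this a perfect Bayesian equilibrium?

No

At the pooled signal (bright display) the predator holds the prior 1/3 and pays 1/3·75 + 2/3·27 = 43. Off-path (dull display) belief 1/2 gives 1/2·75 + 1/2·27 = 51.
Toxic: bright display gives 43 − 28 = 15; dull display gives 51 − 0 = 51. Deviates. ✗
Palatable: bright display gives 43 − 95 = -52; dull display gives 51 − 0 = 51. Deviates. ✗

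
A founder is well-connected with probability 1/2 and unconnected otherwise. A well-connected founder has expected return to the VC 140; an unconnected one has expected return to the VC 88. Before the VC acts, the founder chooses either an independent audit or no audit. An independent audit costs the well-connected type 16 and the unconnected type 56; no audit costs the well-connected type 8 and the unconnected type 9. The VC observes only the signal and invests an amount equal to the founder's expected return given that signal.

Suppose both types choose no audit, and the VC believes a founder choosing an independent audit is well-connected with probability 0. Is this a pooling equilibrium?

At the pooled signal (no audit) the VC holds the prior 1/2 and pays 1/2·140 + 1/2·88 = 114. Off-path (audit) belief 0 gives 0·140 + 1·88 = 88.
Well-connected: no audit gives 114 − 8 = 106; audit gives 88 − 16 = 72. Stays. ✓
Unconnected: no audit gives 114 − 9 = 105; audit gives 88 − 56 = 32. Stays. ✓

Yes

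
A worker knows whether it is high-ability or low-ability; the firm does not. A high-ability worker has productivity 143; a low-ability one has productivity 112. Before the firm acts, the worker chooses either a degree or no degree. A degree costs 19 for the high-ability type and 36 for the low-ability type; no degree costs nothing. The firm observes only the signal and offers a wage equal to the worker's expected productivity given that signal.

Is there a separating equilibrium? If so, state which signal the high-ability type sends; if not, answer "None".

degree

Try high-ability → degree, low-ability → no degree:
  If types separate, degree earns payment 143 and no degree earns 112.
  High-ability: degree gives 143 − 19 = 124; no degree gives 112 − 0 = 112. No deviation. ✓
  Low-ability: no degree gives 112 − 0 = 112; degree gives 143 − 36 = 107. No deviation. ✓
Both hold — the high-ability type sends degree.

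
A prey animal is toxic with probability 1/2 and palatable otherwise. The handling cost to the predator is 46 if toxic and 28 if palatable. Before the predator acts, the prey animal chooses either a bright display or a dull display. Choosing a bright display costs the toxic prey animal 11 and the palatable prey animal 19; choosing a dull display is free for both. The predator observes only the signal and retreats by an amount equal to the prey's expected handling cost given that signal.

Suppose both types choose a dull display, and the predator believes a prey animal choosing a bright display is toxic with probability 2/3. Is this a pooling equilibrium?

On the equilibrium path (dull display) the predator holds the prior 1/2 and pays 1/2·46 + 1/2·28 = 37. Off-path (bright display) belief 2/3 gives 2/3·46 + 1/3·28 = 40.
Toxic: dull display gives 37 − 0 = 37; bright display gives 40 − 11 = 29. Stays. ✓
Palatable: dull display gives 37 − 0 = 37; bright display gives 40 − 19 = 21. Stays. ✓
Beliefs are Bayes-consistent on-path and both types best-respond.

Yes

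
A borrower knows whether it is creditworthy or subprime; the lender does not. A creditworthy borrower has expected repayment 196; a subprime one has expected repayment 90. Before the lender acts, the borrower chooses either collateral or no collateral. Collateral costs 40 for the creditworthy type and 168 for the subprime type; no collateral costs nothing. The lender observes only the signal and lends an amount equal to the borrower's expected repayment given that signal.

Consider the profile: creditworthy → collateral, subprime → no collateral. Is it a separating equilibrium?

Yes

Under separation the lender infers type exactly: collateral → creditworthy (pays 196), no collateral → subprime (pays 90).
Creditworthy: collateral gives 196 − 40 = 156; no collateral gives 90 − 0 = 90. No deviation. ✓
Subprime: no collateral gives 90 − 0 = 90; collateral gives 196 − 168 = 28. No deviation. ✓
Neither type gains from mimicking the other.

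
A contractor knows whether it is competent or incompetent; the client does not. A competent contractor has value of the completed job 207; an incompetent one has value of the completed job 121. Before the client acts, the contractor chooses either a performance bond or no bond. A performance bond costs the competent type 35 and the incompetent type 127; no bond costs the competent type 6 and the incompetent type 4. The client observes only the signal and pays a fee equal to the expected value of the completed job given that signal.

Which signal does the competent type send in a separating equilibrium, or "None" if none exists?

bond

Try competent → bond, incompetent → no bond:
  If types separate, bond earns payment 207 and no bond earns 121.
  Competent: bond gives 207 − 35 = 172; no bond gives 121 − 6 = 115. No deviation. ✓
  Incompetent: no bond gives 121 − 4 = 117; bond gives 207 − 127 = 80. No deviation. ✓
Both hold — the competent type sends bond.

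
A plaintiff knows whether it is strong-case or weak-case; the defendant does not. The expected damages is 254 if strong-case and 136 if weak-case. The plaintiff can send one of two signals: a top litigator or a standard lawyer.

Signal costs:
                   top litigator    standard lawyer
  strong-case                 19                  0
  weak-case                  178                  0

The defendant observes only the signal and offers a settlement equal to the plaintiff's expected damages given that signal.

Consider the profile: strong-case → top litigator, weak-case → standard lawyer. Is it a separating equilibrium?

If types separate, top litigator earns payment 254 and standard lawyer earns 136.
Strong-case: top litigator gives 254 − 19 = 235; standard lawyer gives 136 − 0 = 136. No deviation. ✓
Weak-case: standard lawyer gives 136 − 0 = 136; top litigator gives 254 − 178 = 76. No deviation. ✓
Neither type gains from mimicking the other.

Yes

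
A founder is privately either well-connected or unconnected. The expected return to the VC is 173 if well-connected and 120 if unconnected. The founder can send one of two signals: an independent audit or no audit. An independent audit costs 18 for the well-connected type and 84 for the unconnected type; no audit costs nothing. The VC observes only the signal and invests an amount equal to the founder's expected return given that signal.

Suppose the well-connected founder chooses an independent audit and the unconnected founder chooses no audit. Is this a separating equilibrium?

Yes

If types separate, audit earns payment 173 and no audit earns 120.
Well-connected: audit gives 173 − 18 = 155; no audit gives 120 − 0 = 120. No deviation. ✓
Unconnected: no audit gives 120 − 0 = 120; audit gives 173 − 84 = 89. No deviation. ✓
Neither type gains from mimicking the other.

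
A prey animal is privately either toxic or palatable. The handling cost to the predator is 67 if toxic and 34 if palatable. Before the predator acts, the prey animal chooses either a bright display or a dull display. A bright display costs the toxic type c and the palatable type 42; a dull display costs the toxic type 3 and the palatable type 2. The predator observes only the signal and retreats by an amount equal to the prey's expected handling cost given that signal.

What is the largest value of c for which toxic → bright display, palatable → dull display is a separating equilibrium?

Under separation: bright display → toxic (pays 67); dull display → palatable (pays 34).
Palatable: 34 − 2 = 32 ≥ 67 − 42 = 25. Holds regardless of c. ✓
Toxic: 67 − c ≥ 34 − 3, so c ≤ 67 − 31 = 36.

36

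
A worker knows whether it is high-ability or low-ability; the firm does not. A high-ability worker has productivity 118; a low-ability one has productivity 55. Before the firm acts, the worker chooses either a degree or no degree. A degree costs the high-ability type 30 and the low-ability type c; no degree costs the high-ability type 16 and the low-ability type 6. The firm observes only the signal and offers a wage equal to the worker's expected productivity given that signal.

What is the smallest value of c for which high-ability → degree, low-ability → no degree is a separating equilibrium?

Under separation: degree → high-ability (pays 118); no degree → low-ability (pays 55).
High-ability: 118 − 30 = 88 ≥ 55 − 16 = 39. Holds regardless of c. ✓
Low-ability: 55 − 6 ≥ 118 − c, so c ≥ 118 − 49 = 69.

69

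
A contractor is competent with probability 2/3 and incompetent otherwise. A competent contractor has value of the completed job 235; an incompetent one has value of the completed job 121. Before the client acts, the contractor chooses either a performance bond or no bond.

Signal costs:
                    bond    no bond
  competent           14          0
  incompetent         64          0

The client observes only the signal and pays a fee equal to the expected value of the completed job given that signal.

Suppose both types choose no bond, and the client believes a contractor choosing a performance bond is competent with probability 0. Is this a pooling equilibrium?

Yes

On the equilibrium path (no bond) the client holds the prior 2/3 and pays 2/3·235 + 1/3·121 = 197. Off-path (bond) belief 0 gives 0·235 + 1·121 = 121.
Competent: no bond gives 197 − 0 = 197; bond gives 121 − 14 = 107. Stays. ✓
Incompetent: no bond gives 197 − 0 = 197; bond gives 121 − 64 = 57. Stays. ✓
Beliefs are Bayes-consistent on-path and both types best-respond.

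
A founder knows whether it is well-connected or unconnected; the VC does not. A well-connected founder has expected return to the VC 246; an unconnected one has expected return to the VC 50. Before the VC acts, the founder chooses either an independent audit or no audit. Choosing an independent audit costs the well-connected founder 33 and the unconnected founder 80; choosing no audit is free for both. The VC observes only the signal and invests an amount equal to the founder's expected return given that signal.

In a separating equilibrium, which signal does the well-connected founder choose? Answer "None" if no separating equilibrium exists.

None

Try well-connected → audit, unconnected → no audit:
  If types separate, audit earns payment 246 and no audit earns 50.
  Well-connected: audit gives 246 − 33 = 213; no audit gives 50 − 0 = 50. No deviation. ✓
  Unconnected: no audit gives 50 − 0 = 50; audit gives 246 − 80 = 166. Would deviate. ✗
Try well-connected → no audit, unconnected → audit:
  If types separate, no audit earns payment 246 and audit earns 50.
  Well-connected: no audit gives 246 − 0 = 246; audit gives 50 − 33 = 17. No deviation. ✓
  Unconnected: audit gives 50 − 80 = -30; no audit gives 246 − 0 = 246. Would deviate. ✗
Neither assignment is incentive-compatible.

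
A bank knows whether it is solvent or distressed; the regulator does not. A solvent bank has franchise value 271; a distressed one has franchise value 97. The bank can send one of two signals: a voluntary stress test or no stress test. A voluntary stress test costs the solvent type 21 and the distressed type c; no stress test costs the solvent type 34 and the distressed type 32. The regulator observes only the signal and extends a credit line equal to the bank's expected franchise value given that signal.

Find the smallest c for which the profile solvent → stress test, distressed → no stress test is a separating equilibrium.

Under separation: stress test → solvent (pays 271); no stress test → distressed (pays 97).
Solvent: 271 − 21 = 250 ≥ 97 − 34 = 63. Holds regardless of c. ✓
Distressed: 97 − 32 ≥ 271 − c, so c ≥ 271 − 65 = 206.

206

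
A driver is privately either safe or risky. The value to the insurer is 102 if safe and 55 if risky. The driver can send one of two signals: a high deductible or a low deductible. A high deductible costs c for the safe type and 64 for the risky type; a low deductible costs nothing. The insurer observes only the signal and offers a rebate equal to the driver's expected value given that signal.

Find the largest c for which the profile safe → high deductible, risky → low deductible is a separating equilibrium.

Under separation: high deductible → safe (pays 102); low deductible → risky (pays 55).
Risky: 55 − 0 = 55 ≥ 102 − 64 = 38. Holds regardless of c. ✓
Safe: 102 − c ≥ 55 − 0, so c ≤ 102 − 55 = 47.

47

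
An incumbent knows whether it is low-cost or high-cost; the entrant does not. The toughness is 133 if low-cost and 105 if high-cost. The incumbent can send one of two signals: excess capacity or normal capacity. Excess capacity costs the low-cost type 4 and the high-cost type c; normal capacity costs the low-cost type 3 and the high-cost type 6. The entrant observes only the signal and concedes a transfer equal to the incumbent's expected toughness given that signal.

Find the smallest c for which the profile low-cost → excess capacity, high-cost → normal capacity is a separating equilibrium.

34

Under separation: excess capacity → low-cost (pays 133); normal capacity → high-cost (pays 105).
Low-cost: 133 − 4 = 129 ≥ 105 − 3 = 102. Holds regardless of c. ✓
High-cost: 105 − 6 ≥ 133 − c, so c ≥ 133 − 99 = 34.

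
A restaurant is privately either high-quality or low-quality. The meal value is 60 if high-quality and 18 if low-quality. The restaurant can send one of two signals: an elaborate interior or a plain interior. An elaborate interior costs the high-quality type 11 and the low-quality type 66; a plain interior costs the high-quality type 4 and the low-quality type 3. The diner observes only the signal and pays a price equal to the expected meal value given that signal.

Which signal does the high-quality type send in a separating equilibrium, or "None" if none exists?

elaborate interior

Try high-quality → elaborate interior, low-quality → plain interior:
  Under separation the diner infers type exactly: elaborate interior → high-quality (pays 60), plain interior → low-quality (pays 18).
  High-quality: elaborate interior gives 60 − 11 = 49; plain interior gives 18 − 4 = 14. No deviation. ✓
  Low-quality: plain interior gives 18 − 3 = 15; elaborate interior gives 60 − 66 = -6. No deviation. ✓
Both hold — the high-quality type sends elaborate interior.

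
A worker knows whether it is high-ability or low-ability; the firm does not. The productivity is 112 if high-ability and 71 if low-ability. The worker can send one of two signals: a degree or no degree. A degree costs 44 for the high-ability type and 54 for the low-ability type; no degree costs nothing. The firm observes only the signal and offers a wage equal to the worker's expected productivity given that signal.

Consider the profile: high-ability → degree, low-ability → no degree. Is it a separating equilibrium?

No

Under separation the firm infers type exactly: degree → high-ability (pays 112), no degree → low-ability (pays 71).
High-ability: degree gives 112 − 44 = 68; no degree gives 71 − 0 = 71. Would deviate. ✗
Low-ability: no degree gives 71 − 0 = 71; degree gives 112 − 54 = 58. No deviation. ✓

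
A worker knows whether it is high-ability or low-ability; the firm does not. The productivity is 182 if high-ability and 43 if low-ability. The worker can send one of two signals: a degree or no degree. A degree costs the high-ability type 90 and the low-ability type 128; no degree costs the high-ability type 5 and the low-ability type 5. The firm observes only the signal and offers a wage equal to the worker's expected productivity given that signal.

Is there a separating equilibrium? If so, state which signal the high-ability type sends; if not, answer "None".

Try high-ability → degree, low-ability → no degree:
  Under separation the firm infers type exactly: degree → high-ability (pays 182), no degree → low-ability (pays 43).
  High-ability: degree gives 182 − 90 = 92; no degree gives 43 − 5 = 38. No deviation. ✓
  Low-ability: no degree gives 43 − 5 = 38; degree gives 182 − 128 = 54. Would deviate. ✗
Try high-ability → no degree, low-ability → degree:
  Under separation the firm infers type exactly: no degree → high-ability (pays 182), degree → low-ability (pays 43).
  High-ability: no degree gives 182 − 5 = 177; degree gives 43 − 90 = -47. No deviation. ✓
  Low-ability: degree gives 43 − 128 = -85; no degree gives 182 − 5 = 177. Would deviate. ✗
Neither assignment is incentive-compatible.

None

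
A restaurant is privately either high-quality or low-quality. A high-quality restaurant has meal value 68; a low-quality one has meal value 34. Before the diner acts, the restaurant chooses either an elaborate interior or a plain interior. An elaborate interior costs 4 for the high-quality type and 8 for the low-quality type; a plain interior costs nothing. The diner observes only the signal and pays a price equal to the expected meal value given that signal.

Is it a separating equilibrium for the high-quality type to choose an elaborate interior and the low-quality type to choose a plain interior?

If types separate, elaborate interior earns payment 68 and plain interior earns 34.
High-quality: elaborate interior gives 68 − 4 = 64; plain interior gives 34 − 0 = 34. No deviation. ✓
Low-quality: plain interior gives 34 − 0 = 34; elaborate interior gives 68 − 8 = 60. Would deviate. ✗

No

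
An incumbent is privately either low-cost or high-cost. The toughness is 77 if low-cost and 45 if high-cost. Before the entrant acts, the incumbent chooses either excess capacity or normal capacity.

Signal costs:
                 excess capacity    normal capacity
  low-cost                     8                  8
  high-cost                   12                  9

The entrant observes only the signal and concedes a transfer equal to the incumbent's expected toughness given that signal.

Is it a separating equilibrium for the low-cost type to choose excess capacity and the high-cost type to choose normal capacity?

If types separate, excess capacity earns payment 77 and normal capacity earns 45.
Low-cost: excess capacity gives 77 − 8 = 69; normal capacity gives 45 − 8 = 37. No deviation. ✓
High-cost: normal capacity gives 45 − 9 = 36; excess capacity gives 77 − 12 = 65. Would deviate. ✗

No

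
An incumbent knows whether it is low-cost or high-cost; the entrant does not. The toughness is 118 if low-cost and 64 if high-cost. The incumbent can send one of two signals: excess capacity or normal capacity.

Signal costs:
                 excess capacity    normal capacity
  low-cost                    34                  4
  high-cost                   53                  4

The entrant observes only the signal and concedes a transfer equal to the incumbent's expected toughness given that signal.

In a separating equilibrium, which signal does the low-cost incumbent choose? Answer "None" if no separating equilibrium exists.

Try low-cost → excess capacity, high-cost → normal capacity:
  If types separate, excess capacity earns payment 118 and normal capacity earns 64.
  Low-cost: excess capacity gives 118 − 34 = 84; normal capacity gives 64 − 4 = 60. No deviation. ✓
  High-cost: normal capacity gives 64 − 4 = 60; excess capacity gives 118 − 53 = 65. Would deviate. ✗
Try low-cost → normal capacity, high-cost → excess capacity:
  If types separate, normal capacity earns payment 118 and excess capacity earns 64.
  Low-cost: normal capacity gives 118 − 4 = 114; excess capacity gives 64 − 34 = 30. No deviation. ✓
  High-cost: excess capacity gives 64 − 53 = 11; normal capacity gives 118 − 4 = 114. Would deviate. ✗
Neither assignment is incentive-compatible.

None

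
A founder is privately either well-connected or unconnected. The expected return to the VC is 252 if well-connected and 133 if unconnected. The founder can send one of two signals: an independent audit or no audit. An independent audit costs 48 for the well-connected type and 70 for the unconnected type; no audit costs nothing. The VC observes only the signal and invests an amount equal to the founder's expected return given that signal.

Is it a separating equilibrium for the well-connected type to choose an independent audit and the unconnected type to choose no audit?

No

If types separate, audit earns payment 252 and no audit earns 133.
Well-connected: audit gives 252 − 48 = 204; no audit gives 133 − 0 = 133. No deviation. ✓
Unconnected: no audit gives 133 − 0 = 133; audit gives 252 − 70 = 182. Would deviate. ✗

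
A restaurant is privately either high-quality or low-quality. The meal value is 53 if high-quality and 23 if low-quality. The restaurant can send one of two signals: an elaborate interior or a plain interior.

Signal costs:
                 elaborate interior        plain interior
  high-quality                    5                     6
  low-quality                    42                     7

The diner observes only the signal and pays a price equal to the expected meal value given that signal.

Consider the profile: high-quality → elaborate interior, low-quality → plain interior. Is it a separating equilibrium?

If types separate, elaborate interior earns payment 53 and plain interior earns 23.
High-quality: elaborate interior gives 53 − 5 = 48; plain interior gives 23 − 6 = 17. No deviation. ✓
Low-quality: plain interior gives 23 − 7 = 16; elaborate interior gives 53 − 42 = 11. No deviation. ✓
Both incentive constraints hold.

Yes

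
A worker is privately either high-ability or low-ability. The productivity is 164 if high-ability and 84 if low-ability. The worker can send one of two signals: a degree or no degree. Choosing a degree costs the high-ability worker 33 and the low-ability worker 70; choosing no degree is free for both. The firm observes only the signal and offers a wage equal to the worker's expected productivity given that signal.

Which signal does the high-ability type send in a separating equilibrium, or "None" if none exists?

None

Try high-ability → degree, low-ability → no degree:
  If types separate, degree earns payment 164 and no degree earns 84.
  High-ability: degree gives 164 − 33 = 131; no degree gives 84 − 0 = 84. No deviation. ✓
  Low-ability: no degree gives 84 − 0 = 84; degree gives 164 − 70 = 94. Would deviate. ✗
Try high-ability → no degree, low-ability → degree:
  If types separate, no degree earns payment 164 and degree earns 84.
  High-ability: no degree gives 164 − 0 = 164; degree gives 84 − 33 = 51. No deviation. ✓
  Low-ability: degree gives 84 − 70 = 14; no degree gives 164 − 0 = 164. Would deviate. ✗
Neither assignment is incentive-compatible.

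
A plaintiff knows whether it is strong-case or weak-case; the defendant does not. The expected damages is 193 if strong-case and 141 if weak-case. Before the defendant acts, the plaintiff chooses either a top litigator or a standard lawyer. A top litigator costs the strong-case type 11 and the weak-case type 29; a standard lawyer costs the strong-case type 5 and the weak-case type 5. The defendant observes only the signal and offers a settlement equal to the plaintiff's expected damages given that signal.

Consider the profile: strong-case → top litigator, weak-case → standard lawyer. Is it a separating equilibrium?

No

If types separate, top litigator earns payment 193 and standard lawyer earns 141.
Strong-case: top litigator gives 193 − 11 = 182; standard lawyer gives 141 − 5 = 136. No deviation. ✓
Weak-case: standard lawyer gives 141 − 5 = 136; top litigator gives 193 − 29 = 164. Would deviate. ✗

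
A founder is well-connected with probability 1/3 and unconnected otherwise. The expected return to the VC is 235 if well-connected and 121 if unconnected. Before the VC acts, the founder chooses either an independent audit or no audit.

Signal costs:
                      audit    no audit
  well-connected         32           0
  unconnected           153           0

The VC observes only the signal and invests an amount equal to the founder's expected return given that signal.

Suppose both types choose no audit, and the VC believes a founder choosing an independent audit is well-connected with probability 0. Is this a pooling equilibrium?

Yes

On the equilibrium path (no audit) the VC holds the prior 1/3 and pays 1/3·235 + 2/3·121 = 159. Off-path (audit) belief 0 gives 0·235 + 1·121 = 121.
Well-connected: no audit gives 159 − 0 = 159; audit gives 121 − 32 = 89. Stays. ✓
Unconnected: no audit gives 159 − 0 = 159; audit gives 121 − 153 = -32. Stays. ✓
Beliefs are Bayes-consistent on-path and both types best-respond.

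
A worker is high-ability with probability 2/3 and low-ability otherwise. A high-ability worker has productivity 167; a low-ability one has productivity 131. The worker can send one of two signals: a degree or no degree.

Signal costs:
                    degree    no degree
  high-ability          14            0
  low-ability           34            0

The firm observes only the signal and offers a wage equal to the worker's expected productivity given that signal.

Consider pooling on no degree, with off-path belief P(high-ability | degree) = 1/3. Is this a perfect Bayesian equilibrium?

Yes

At the pooled signal (no degree) the firm holds the prior 2/3 and pays 2/3·167 + 1/3·131 = 155. Off-path (degree) belief 1/3 gives 1/3·167 + 2/3·131 = 143.
High-ability: no degree gives 155 − 0 = 155; degree gives 143 − 14 = 129. Stays. ✓
Low-ability: no degree gives 155 − 0 = 155; degree gives 143 − 34 = 109. Stays. ✓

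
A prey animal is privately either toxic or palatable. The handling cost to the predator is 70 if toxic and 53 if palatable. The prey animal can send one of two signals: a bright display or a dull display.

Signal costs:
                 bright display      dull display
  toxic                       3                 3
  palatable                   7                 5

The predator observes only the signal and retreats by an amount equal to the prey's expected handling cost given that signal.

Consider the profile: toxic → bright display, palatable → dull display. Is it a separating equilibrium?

No

Under separation the predator infers type exactly: bright display → toxic (pays 70), dull display → palatable (pays 53).
Toxic: bright display gives 70 − 3 = 67; dull display gives 53 − 3 = 50. No deviation. ✓
Palatable: dull display gives 53 − 5 = 48; bright display gives 70 − 7 = 63. Would deviate. ✗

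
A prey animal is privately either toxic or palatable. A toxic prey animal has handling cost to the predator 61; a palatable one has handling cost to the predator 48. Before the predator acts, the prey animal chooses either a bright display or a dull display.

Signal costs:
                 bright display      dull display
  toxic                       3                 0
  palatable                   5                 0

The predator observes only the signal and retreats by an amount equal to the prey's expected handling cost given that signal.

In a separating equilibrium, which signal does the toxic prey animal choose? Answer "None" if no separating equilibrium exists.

None

Try toxic → bright display, palatable → dull display:
  If types separate, bright display earns payment 61 and dull display earns 48.
  Toxic: bright display gives 61 − 3 = 58; dull display gives 48 − 0 = 48. No deviation. ✓
  Palatable: dull display gives 48 − 0 = 48; bright display gives 61 − 5 = 56. Would deviate. ✗
Try toxic → dull display, palatable → bright display:
  If types separate, dull display earns payment 61 and bright display earns 48.
  Toxic: dull display gives 61 − 0 = 61; bright display gives 48 − 3 = 45. No deviation. ✓
  Palatable: bright display gives 48 − 5 = 43; dull display gives 61 − 0 = 61. Would deviate. ✗
Neither assignment is incentive-compatible.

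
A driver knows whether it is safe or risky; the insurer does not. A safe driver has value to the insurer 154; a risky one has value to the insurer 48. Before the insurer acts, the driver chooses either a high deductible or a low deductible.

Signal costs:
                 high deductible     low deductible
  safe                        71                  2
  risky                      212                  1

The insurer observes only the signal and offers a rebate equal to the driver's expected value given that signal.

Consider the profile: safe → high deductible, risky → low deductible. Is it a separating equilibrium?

Yes

If types separate, high deductible earns payment 154 and low deductible earns 48.
Safe: high deductible gives 154 − 71 = 83; low deductible gives 48 − 2 = 46. No deviation. ✓
Risky: low deductible gives 48 − 1 = 47; high deductible gives 154 − 212 = -58. No deviation. ✓
Both incentive constraints hold.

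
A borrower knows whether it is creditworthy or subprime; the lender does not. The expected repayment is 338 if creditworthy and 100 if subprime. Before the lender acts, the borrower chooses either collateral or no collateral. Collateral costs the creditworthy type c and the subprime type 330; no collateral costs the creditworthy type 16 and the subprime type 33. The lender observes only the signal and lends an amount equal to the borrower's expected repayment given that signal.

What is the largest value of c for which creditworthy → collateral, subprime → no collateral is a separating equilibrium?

Under separation: collateral → creditworthy (pays 338); no collateral → subprime (pays 100).
Subprime: 100 − 33 = 67 ≥ 338 − 330 = 8. Holds regardless of c. ✓
Creditworthy: 338 − c ≥ 100 − 16, so c ≤ 338 − 84 = 254.

254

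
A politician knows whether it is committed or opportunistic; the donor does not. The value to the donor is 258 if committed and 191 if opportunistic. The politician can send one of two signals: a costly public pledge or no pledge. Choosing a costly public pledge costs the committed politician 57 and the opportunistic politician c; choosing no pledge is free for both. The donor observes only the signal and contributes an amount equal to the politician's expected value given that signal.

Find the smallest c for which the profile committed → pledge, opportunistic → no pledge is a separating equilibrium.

67

Under separation: pledge → committed (pays 258); no pledge → opportunistic (pays 191).
Committed: 258 − 57 = 201 ≥ 191 − 0 = 191. Holds regardless of c. ✓
Opportunistic: 191 − 0 ≥ 258 − c, so c ≥ 258 − 191 = 67.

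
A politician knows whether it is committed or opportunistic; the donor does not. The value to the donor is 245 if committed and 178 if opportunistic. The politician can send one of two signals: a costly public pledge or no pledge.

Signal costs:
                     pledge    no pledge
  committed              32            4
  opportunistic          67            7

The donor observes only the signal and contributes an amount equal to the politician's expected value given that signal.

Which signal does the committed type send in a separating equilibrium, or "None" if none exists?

None

Try committed → pledge, opportunistic → no pledge:
  Under separation the donor infers type exactly: pledge → committed (pays 245), no pledge → opportunistic (pays 178).
  Committed: pledge gives 245 − 32 = 213; no pledge gives 178 − 4 = 174. No deviation. ✓
  Opportunistic: no pledge gives 178 − 7 = 171; pledge gives 245 − 67 = 178. Would deviate. ✗
Try committed → no pledge, opportunistic → pledge:
  Under separation the donor infers type exactly: no pledge → committed (pays 245), pledge → opportunistic (pays 178).
  Committed: no pledge gives 245 − 4 = 241; pledge gives 178 − 32 = 146. No deviation. ✓
  Opportunistic: pledge gives 178 − 67 = 111; no pledge gives 245 − 7 = 238. Would deviate. ✗
Neither assignment is incentive-compatible.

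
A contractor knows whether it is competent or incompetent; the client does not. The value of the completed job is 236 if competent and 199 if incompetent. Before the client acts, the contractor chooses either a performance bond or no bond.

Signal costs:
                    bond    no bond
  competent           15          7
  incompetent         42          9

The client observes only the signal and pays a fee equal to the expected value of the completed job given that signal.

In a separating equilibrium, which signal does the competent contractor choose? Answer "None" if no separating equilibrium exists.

Try competent → bond, incompetent → no bond:
  If types separate, bond earns payment 236 and no bond earns 199.
  Competent: bond gives 236 − 15 = 221; no bond gives 199 − 7 = 192. No deviation. ✓
  Incompetent: no bond gives 199 − 9 = 190; bond gives 236 − 42 = 194. Would deviate. ✗
Try competent → no bond, incompetent → bond:
  If types separate, no bond earns payment 236 and bond earns 199.
  Competent: no bond gives 236 − 7 = 229; bond gives 199 − 15 = 184. No deviation. ✓
  Incompetent: bond gives 199 − 42 = 157; no bond gives 236 − 9 = 227. Would deviate. ✗
Neither assignment is incentive-compatible.

None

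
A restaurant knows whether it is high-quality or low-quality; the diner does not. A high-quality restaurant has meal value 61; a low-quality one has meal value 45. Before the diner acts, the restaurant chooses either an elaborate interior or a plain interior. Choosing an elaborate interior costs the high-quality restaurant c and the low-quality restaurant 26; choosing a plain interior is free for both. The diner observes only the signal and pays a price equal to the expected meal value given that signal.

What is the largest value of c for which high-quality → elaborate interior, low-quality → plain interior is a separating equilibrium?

16

Under separation: elaborate interior → high-quality (pays 61); plain interior → low-quality (pays 45).
Low-quality: 45 − 0 = 45 ≥ 61 − 26 = 35. Holds regardless of c. ✓
High-quality: 61 − c ≥ 45 − 0, so c ≤ 61 − 45 = 16.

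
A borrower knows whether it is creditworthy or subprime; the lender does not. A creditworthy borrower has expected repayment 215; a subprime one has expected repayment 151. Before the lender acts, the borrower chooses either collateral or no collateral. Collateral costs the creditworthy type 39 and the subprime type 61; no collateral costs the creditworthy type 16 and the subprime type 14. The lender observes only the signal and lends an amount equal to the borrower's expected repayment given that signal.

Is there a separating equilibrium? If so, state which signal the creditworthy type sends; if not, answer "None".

None

Try creditworthy → collateral, subprime → no collateral:
  Under separation the lender infers type exactly: collateral → creditworthy (pays 215), no collateral → subprime (pays 151).
  Creditworthy: collateral gives 215 − 39 = 176; no collateral gives 151 − 16 = 135. No deviation. ✓
  Subprime: no collateral gives 151 − 14 = 137; collateral gives 215 − 61 = 154. Would deviate. ✗
Try creditworthy → no collateral, subprime → collateral:
  Under separation the lender infers type exactly: no collateral → creditworthy (pays 215), collateral → subprime (pays 151).
  Creditworthy: no collateral gives 215 − 16 = 199; collateral gives 151 − 39 = 112. No deviation. ✓
  Subprime: collateral gives 151 − 61 = 90; no collateral gives 215 − 14 = 201. Would deviate. ✗
Neither assignment is incentive-compatible.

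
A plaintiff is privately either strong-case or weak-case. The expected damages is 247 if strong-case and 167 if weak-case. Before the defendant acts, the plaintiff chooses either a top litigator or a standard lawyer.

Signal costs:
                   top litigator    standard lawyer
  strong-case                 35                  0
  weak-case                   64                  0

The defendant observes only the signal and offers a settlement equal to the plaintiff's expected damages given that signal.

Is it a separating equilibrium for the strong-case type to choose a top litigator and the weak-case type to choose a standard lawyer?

Under separation the defendant infers type exactly: top litigator → strong-case (pays 247), standard lawyer → weak-case (pays 167).
Strong-case: top litigator gives 247 − 35 = 212; standard lawyer gives 167 − 0 = 167. No deviation. ✓
Weak-case: standard lawyer gives 167 − 0 = 167; top litigator gives 247 − 64 = 183. Would deviate. ✗

No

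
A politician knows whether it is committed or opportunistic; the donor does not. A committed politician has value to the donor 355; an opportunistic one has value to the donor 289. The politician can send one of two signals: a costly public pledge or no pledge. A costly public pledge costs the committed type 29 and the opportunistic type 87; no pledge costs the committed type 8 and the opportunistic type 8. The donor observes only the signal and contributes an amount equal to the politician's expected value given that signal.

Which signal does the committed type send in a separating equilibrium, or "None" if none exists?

Try committed → pledge, opportunistic → no pledge:
  If types separate, pledge earns payment 355 and no pledge earns 289.
  Committed: pledge gives 355 − 29 = 326; no pledge gives 289 − 8 = 281. No deviation. ✓
  Opportunistic: no pledge gives 289 − 8 = 281; pledge gives 355 − 87 = 268. No deviation. ✓
Both hold — the committed type sends pledge.

pledge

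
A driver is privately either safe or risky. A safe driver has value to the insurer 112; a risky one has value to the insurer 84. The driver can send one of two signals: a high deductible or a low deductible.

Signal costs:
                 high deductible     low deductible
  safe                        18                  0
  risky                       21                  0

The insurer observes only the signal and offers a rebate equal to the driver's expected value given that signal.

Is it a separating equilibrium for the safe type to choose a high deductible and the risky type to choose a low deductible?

No

If types separate, high deductible earns payment 112 and low deductible earns 84.
Safe: high deductible gives 112 − 18 = 94; low deductible gives 84 − 0 = 84. No deviation. ✓
Risky: low deductible gives 84 − 0 = 84; high deductible gives 112 − 21 = 91. Would deviate. ✗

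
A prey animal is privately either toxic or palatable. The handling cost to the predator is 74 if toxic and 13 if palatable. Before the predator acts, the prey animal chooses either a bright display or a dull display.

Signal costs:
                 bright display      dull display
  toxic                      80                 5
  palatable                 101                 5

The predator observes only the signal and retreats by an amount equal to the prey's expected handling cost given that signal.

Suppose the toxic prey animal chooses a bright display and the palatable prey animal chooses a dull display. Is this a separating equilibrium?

Under separation the predator infers type exactly: bright display → toxic (pays 74), dull display → palatable (pays 13).
Toxic: bright display gives 74 − 80 = -6; dull display gives 13 − 5 = 8. Would deviate. ✗
Palatable: dull display gives 13 − 5 = 8; bright display gives 74 − 101 = -27. No deviation. ✓

No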